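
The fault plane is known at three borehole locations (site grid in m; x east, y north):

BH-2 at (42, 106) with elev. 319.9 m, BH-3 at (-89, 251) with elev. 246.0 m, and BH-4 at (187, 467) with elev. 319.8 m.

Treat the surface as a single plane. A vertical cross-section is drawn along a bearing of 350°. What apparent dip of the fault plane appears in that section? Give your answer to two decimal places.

12.54°

Let the plane be z = a·x + b·y + c.
BH-3−BH-2: −131a + 145b = −73.9;  BH-4−BH-2: 145a + 361b = −0.1.
Solving gives a = 0.39030, b = −0.15704.
Unit vector along 350° is (sin 350°, cos 350°) = (-0.1736, 0.9848).
Slope in that direction = a·(-0.1736) + b·(0.9848) = −0.22243.
Apparent dip = arctan|0.22243| = 12.54° (true dip is 22.8°, so apparent ≤ true as expected).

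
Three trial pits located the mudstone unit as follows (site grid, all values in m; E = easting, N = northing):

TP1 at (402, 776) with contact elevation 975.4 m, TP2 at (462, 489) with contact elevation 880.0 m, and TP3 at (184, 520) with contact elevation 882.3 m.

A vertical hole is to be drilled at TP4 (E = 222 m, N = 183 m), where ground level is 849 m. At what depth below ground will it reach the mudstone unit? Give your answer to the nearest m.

80 m

Let the plane be z = a·E + b·N + c.
TP2−TP1: 60a − 287b = −95.4;  TP3−TP1: −218a − 256b = −93.1.
Solving gives a = 0.02948, b = 0.33857.
Then c = 975.4 − a·402 − b·776 = 700.82.
At (222, 183): z_contact = 6.5 + 62.0 + 700.82 = 769.3 m.
Depth below ground = 849 − 769.3 = 80 m.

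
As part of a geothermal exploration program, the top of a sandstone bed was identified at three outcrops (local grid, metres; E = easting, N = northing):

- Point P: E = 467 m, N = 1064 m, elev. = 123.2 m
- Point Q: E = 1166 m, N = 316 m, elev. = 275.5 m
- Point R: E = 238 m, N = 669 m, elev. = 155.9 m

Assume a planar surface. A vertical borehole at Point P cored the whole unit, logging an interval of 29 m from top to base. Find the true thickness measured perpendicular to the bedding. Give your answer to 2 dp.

28.67 m

Two edge vectors: Point P→Point Q = (699, -748, 152.3), Point P→Point R = (-229, -395, 32.7).
Normal n = (Point P→Point Q) × (Point P→Point R) = (35698.9, -57734, -447397).
So ∂z/∂E = −n_x/n_z = 0.07979 and ∂z/∂N = −n_y/n_z = −0.12904.
|∇z| = √(a²+b²) = 0.15172, so dip δ = arctan(0.15172) = 8.63°.
True thickness = vertical thickness × cos δ = 29 × cos 8.63° = 28.67 m.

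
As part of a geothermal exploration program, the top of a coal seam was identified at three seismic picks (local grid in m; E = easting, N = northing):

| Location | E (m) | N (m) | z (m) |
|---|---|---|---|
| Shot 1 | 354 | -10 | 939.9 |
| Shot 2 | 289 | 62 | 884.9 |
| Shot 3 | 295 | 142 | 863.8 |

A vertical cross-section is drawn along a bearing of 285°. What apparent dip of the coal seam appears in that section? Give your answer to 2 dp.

29.78°

Two edge vectors: Shot 1→Shot 2 = (-65, 72, -55), Shot 1→Shot 3 = (-59, 152, -76.1).
Normal n = (Shot 1→Shot 2) × (Shot 1→Shot 3) = (2880.8, -1701.5, -5632).
So ∂z/∂E = −n_x/n_z = 0.51151 and ∂z/∂N = −n_y/n_z = −0.30211.
Unit vector along 285° is (sin 285°, cos 285°) = (-0.9659, 0.2588).
Slope in that direction = a·(-0.9659) + b·(0.2588) = −0.57227.
Apparent dip = arctan|0.57227| = 29.78° (true dip is 30.7°, so apparent ≤ true as expected).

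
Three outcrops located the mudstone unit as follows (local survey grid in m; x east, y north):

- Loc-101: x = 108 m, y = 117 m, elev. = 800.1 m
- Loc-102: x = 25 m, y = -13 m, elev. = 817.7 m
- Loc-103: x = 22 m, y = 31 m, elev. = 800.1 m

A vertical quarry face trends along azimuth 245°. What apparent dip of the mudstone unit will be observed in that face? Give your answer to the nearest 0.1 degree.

Let the plane be z = a·x + b·y + c.
Loc-102−Loc-101: −83a − 130b = 17.6;  Loc-103−Loc-101: −86a − 86b = 0.
Solving gives a = 0.37447, b = −0.37447.
Unit vector along 245° is (sin 245°, cos 245°) = (-0.9063, -0.4226).
Slope in that direction = a·(-0.9063) + b·(-0.4226) = −0.18113.
Apparent dip = arctan|0.18113| = 10.3° (true dip is 27.9°, so apparent ≤ true as expected).

10.3°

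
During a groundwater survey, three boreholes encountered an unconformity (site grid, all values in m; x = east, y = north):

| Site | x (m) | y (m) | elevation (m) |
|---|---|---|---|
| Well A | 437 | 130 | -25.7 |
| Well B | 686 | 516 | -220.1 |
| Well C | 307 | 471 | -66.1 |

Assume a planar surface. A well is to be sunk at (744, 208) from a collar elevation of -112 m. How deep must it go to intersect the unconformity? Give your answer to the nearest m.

Let the plane be z = a·x + b·y + c.
Well B−Well A: 249a + 386b = −194.4;  Well C−Well A: −130a + 341b = −40.4.
Solving gives a = −0.37528, b = −0.26154.
Then c = -25.7 − a·437 − b·130 = 172.30.
At (744, 208): z_contact = −279.2 − 54.4 + 172.30 = -161.3 m.
Depth below ground = -112 − (-161.3) = 49 m.

49 m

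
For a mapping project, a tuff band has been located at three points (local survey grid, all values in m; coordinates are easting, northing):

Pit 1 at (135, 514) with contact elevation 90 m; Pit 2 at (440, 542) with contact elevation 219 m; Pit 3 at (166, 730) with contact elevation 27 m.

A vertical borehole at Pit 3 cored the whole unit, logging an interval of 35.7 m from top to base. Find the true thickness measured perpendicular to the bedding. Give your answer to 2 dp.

Two edge vectors: Pit 1→Pit 2 = (305, 28, 129), Pit 1→Pit 3 = (31, 216, -63).
Normal n = (Pit 1→Pit 2) × (Pit 1→Pit 3) = (-29628, 23214, 65012).
So ∂z/∂easting = −n_x/n_z = 0.45573 and ∂z/∂northing = −n_y/n_z = −0.35707.
|∇z| = √(a²+b²) = 0.57896, so dip δ = arctan(0.57896) = 30.07°.
True thickness = vertical thickness × cos δ = 35.7 × cos 30.07° = 30.90 m.

30.90 m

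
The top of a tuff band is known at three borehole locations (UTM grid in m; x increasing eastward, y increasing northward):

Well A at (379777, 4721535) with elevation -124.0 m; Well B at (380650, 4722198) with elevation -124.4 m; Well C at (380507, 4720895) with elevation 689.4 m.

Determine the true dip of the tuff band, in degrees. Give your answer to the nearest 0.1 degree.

40.5°

Two edge vectors: Well A→Well B = (873, 663, -0.4), Well A→Well C = (730, -640, 813.4).
Normal n = (Well A→Well B) × (Well A→Well C) = (539028.2, -710390.2, -1042710).
So ∂z/∂x = −n_x/n_z = 0.51695 and ∂z/∂y = −n_y/n_z = −0.68129.
Gradient magnitude |∇z| = √(a² + b²) = √(0.26724 + 0.46416) = 0.85522.
True dip = arctan(0.85522) = 40.5°, dipping toward NW (azimuth ≈ 323°).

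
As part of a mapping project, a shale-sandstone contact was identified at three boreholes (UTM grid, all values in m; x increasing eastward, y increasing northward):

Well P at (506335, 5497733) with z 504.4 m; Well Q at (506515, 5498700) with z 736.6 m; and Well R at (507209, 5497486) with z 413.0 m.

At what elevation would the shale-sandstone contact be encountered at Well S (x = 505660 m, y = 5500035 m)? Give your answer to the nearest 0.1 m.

1095.7 m

Two edge vectors: Well P→Well Q = (180, 967, 232.2), Well P→Well R = (874, -247, -91.4).
Normal n = (Well P→Well Q) × (Well P→Well R) = (-31030.4, 219394.8, -889618).
So ∂z/∂x = −n_x/n_z = −0.034880589 and ∂z/∂y = −n_y/n_z = 0.246616863.
Intercept c from Well P: 504.4 + 17661.26 − 1355833.66 = −1337668.00.
At (505660, 5500035): z = −17637.7 + 1356401.4 − 1337668.00 = 1095.7 m.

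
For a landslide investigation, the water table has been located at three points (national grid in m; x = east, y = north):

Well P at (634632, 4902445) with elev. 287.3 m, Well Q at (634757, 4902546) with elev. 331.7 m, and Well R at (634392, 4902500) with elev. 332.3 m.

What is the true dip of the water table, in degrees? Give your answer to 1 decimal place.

27.8°

Two edge vectors: Well P→Well Q = (125, 101, 44.4), Well P→Well R = (-240, 55, 45).
Normal n = (Well P→Well Q) × (Well P→Well R) = (2103, -16281, 31115).
So ∂z/∂x = −n_x/n_z = −0.06759 and ∂z/∂y = −n_y/n_z = 0.52325.
Gradient magnitude |∇z| = √(a² + b²) = √(0.00457 + 0.27379) = 0.52760.
True dip = arctan(0.52760) = 27.8°, dipping toward S (azimuth ≈ 173°).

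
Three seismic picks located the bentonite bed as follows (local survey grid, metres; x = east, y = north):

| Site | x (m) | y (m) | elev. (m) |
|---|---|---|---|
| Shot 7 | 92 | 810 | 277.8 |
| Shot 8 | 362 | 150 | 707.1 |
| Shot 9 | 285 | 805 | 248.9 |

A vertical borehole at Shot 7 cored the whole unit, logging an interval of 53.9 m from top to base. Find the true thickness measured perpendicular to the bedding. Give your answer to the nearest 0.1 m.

43.4 m

Two edge vectors: Shot 7→Shot 8 = (270, -660, 429.3), Shot 7→Shot 9 = (193, -5, -28.9).
Normal n = (Shot 7→Shot 8) × (Shot 7→Shot 9) = (21220.5, 90657.9, 126030).
So ∂z/∂x = −n_x/n_z = −0.16838 and ∂z/∂y = −n_y/n_z = −0.71934.
|∇z| = √(a²+b²) = 0.73878, so dip δ = arctan(0.73878) = 36.46°.
True thickness = vertical thickness × cos δ = 53.9 × cos 36.46° = 43.4 m.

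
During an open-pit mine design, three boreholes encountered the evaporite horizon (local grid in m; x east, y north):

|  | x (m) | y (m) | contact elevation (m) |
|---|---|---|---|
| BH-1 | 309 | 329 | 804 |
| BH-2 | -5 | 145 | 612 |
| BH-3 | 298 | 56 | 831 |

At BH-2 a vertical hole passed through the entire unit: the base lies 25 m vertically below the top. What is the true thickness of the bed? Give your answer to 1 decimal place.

20.5 m

Two edge vectors: BH-1→BH-2 = (-314, -184, -192), BH-1→BH-3 = (-11, -273, 27).
Normal n = (BH-1→BH-2) × (BH-1→BH-3) = (-57384, 10590, 83698).
So ∂z/∂x = −n_x/n_z = 0.68561 and ∂z/∂y = −n_y/n_z = −0.12653.
|∇z| = √(a²+b²) = 0.69719, so dip δ = arctan(0.69719) = 34.88°.
True thickness = vertical thickness × cos δ = 25 × cos 34.88° = 20.5 m.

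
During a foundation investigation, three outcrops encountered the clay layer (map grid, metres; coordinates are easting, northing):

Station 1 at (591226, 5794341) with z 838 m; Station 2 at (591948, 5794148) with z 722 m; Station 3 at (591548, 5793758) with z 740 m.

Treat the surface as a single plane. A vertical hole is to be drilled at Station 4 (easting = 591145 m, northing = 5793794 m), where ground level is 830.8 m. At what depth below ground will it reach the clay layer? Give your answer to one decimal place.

Two edge vectors: Station 1→Station 2 = (722, -193, -116), Station 1→Station 3 = (322, -583, -98).
Normal n = (Station 1→Station 2) × (Station 1→Station 3) = (-48714, 33404, -358780).
So ∂z/∂easting = −n_x/n_z = −0.135776799 and ∂z/∂northing = −n_y/n_z = 0.093104409.
Intercept c from Station 1: 838 + 80274.77 − 539478.70 = −458365.92.
At (591145, 5793794): z_contact = −80263.78 + 539427.77 − 458365.92 = 798.07 m.
Depth below ground = 830.8 − 798.07 = 32.7 m.

32.7 m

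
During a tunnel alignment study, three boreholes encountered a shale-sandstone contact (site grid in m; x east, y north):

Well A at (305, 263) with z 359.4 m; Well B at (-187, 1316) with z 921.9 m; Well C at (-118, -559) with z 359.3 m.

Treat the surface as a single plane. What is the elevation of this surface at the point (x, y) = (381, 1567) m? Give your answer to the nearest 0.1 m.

Let the plane be z = a·x + b·y + c.
Well B−Well A: −492a + 1053b = 562.5;  Well C−Well A: −423a − 822b = −0.1.
Solving gives a = −0.543947, b = 0.280036.
Then c = 359.4 − a·305 − b·263 = 451.65.
At (381, 1567): z = −207.2 + 438.8 + 451.65 = 683.2 m.

683.2 m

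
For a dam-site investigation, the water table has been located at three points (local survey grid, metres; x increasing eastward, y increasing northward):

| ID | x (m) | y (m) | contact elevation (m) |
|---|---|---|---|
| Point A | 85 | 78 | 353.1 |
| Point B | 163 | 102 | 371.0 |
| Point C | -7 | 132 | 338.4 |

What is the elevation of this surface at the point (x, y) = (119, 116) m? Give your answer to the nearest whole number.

Two edge vectors: Point A→Point B = (78, 24, 17.9), Point A→Point C = (-92, 54, -14.7).
Normal n = (Point A→Point B) × (Point A→Point C) = (-1319.4, -500.2, 6420).
So ∂z/∂x = −n_x/n_z = 0.20551 and ∂z/∂y = −n_y/n_z = 0.07791.
Intercept c from Point A: 353.1 − 17.47 − 6.08 = 329.55.
At (119, 116): z = 24.5 + 9.0 + 329.55 = 363.0 m.

363 m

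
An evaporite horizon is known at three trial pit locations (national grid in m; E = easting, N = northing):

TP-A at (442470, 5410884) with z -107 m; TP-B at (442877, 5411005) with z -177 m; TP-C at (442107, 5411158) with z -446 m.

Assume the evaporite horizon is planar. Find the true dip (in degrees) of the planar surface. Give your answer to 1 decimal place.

46.7°

Let the plane be z = a·E + b·N + c.
TP-B−TP-A: 407a + 121b = −70;  TP-C−TP-A: −363a + 274b = −339.
Solving gives a = 0.14050, b = −1.05109.
Gradient magnitude |∇z| = √(a² + b²) = √(0.01974 + 1.10480) = 1.06044.
True dip = arctan(1.06044) = 46.7°, dipping toward N (azimuth ≈ 352°).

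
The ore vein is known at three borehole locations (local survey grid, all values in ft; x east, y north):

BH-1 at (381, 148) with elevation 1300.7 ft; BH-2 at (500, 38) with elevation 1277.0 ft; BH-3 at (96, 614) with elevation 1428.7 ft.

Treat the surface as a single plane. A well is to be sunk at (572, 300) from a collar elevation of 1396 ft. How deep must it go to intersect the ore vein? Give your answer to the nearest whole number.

Two edge vectors: BH-1→BH-2 = (119, -110, -23.7), BH-1→BH-3 = (-285, 466, 128).
Normal n = (BH-1→BH-2) × (BH-1→BH-3) = (-3035.8, -8477.5, 24104).
So ∂z/∂x = −n_x/n_z = 0.12595 and ∂z/∂y = −n_y/n_z = 0.35171.
Intercept c from BH-1: 1300.7 − 47.99 − 52.05 = 1200.66.
At (572, 300): z_contact = 72.0 + 105.5 + 1200.66 = 1378.2 ft.
Depth below ground = 1396 − 1378.2 = 18 ft.

18 ft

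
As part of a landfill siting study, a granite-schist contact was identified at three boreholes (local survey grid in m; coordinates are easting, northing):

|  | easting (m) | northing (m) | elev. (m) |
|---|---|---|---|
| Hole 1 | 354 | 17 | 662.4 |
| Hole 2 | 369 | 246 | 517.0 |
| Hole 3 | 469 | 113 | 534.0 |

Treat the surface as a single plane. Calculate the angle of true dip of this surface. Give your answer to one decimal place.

Two edge vectors: Hole 1→Hole 2 = (15, 229, -145.4), Hole 1→Hole 3 = (115, 96, -128.4).
Normal n = (Hole 1→Hole 2) × (Hole 1→Hole 3) = (-15445.2, -14795, -24895).
So ∂z/∂easting = −n_x/n_z = −0.62041 and ∂z/∂northing = −n_y/n_z = −0.59430.
Gradient magnitude |∇z| = √(a² + b²) = √(0.38491 + 0.35319) = 0.85913.
True dip = arctan(0.85913) = 40.7°, dipping toward NE (azimuth ≈ 046°).

40.7°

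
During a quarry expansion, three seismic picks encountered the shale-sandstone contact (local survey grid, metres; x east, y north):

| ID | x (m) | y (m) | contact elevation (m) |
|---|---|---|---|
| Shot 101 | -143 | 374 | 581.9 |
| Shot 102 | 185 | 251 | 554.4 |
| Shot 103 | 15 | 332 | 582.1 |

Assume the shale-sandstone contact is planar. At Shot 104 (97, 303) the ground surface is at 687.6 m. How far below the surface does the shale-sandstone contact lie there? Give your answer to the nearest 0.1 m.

Two edge vectors: Shot 101→Shot 102 = (328, -123, -27.5), Shot 101→Shot 103 = (158, -42, 0.2).
Normal n = (Shot 101→Shot 102) × (Shot 101→Shot 103) = (-1179.6, -4410.6, 5658).
So ∂z/∂x = −n_x/n_z = 0.20848 and ∂z/∂y = −n_y/n_z = 0.77953.
Intercept c from Shot 101: 581.9 + 29.81 − 291.55 = 320.17.
At (97, 303): z_contact = 20.22 + 236.20 + 320.17 = 576.59 m.
Depth below ground = 687.6 − 576.59 = 111.0 m.

111.0 m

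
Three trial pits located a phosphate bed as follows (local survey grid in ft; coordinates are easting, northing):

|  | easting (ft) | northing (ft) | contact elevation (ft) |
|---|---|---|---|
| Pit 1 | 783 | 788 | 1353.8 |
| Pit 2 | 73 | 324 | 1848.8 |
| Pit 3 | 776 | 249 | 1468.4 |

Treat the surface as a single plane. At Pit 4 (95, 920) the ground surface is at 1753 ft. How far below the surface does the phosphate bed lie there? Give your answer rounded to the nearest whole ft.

Two edge vectors: Pit 1→Pit 2 = (-710, -464, 495), Pit 1→Pit 3 = (-7, -539, 114.6).
Normal n = (Pit 1→Pit 2) × (Pit 1→Pit 3) = (213630.6, 77901, 379442).
So ∂z/∂easting = −n_x/n_z = −0.56301 and ∂z/∂northing = −n_y/n_z = −0.20530.
Intercept c from Pit 1: 1353.8 + 440.84 + 161.78 = 1956.42.
At (95, 920): z_contact = −53.5 − 188.9 + 1956.42 = 1714.1 ft.
Depth below ground = 1753 − 1714.1 = 39 ft.

39 ft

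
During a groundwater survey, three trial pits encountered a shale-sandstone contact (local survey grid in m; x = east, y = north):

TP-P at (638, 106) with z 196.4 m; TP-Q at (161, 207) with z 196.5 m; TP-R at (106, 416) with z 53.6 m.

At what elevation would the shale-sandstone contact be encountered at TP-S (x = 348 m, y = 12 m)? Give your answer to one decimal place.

Let the plane be z = a·x + b·y + c.
TP-Q−TP-P: −477a + 101b = 0.1;  TP-R−TP-P: −532a + 310b = −142.8.
Solving gives a = −0.15354, b = −0.72414.
Then c = 196.4 − a·638 − b·106 = 371.12.
At (348, 12): z = −53.4 − 8.7 + 371.12 = 309.0 m.

309.0 m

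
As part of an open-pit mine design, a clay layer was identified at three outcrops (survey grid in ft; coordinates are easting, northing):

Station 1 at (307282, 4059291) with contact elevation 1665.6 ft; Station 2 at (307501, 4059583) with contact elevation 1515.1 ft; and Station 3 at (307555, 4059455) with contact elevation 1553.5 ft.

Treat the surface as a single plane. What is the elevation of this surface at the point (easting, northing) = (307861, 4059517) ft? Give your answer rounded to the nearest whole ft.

Two edge vectors: Station 1→Station 2 = (219, 292, -150.5), Station 1→Station 3 = (273, 164, -112.1).
Normal n = (Station 1→Station 2) × (Station 1→Station 3) = (-8051.2, -16536.6, -43800).
So ∂z/∂easting = −n_x/n_z = −0.18381735 and ∂z/∂northing = −n_y/n_z = −0.37754795.
Intercept c from Station 1: 1665.6 + 56483.76 + 1532576.98 = 1590726.34.
At (307861, 4059517): z = −56590.2 − 1532662.3 + 1590726.34 = 1473.8 ft.

1474 ft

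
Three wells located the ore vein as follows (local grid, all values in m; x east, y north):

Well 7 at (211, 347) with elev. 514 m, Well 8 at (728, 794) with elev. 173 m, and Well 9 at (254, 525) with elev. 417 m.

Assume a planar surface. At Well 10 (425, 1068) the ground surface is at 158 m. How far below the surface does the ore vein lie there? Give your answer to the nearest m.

Let the plane be z = a·x + b·y + c.
Well 8−Well 7: 517a + 447b = −341;  Well 9−Well 7: 43a + 178b = −97.
Solving gives a = −0.23816, b = −0.48741.
Then c = 514 − a·211 − b·347 = 733.38.
At (425, 1068): z_contact = −101.2 − 520.6 + 733.38 = 111.6 m.
Depth below ground = 158 − 111.6 = 46 m.

46 m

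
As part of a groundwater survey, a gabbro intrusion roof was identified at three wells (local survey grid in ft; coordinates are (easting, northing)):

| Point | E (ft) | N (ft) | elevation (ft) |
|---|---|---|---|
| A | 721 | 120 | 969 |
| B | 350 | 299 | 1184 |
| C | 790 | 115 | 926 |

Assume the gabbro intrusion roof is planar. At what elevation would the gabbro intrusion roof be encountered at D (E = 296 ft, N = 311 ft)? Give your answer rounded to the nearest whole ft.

Two edge vectors: A→B = (-371, 179, 215), A→C = (69, -5, -43).
Normal n = (A→B) × (A→C) = (-6622, -1118, -10496).
So ∂z/∂E = −n_x/n_z = −0.63091 and ∂z/∂N = −n_y/n_z = −0.10652.
Intercept c from A: 969 + 454.88 + 12.78 = 1436.67.
At (296, 311): z = −186.7 − 33.1 + 1436.67 = 1216.8 ft.

1217 ft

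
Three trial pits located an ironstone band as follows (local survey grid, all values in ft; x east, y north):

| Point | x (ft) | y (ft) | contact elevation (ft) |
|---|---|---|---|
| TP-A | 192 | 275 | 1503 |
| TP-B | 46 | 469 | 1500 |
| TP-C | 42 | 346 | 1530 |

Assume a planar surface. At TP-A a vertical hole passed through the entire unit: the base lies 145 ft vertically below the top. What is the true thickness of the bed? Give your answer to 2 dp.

135.83 ft

Let the plane be z = a·x + b·y + c.
TP-B−TP-A: −146a + 194b = −3;  TP-C−TP-A: −150a + 71b = 27.
Solving gives a = −0.29097, b = −0.23444.
|∇z| = √(a²+b²) = 0.37366, so dip δ = arctan(0.37366) = 20.49°.
True thickness = vertical thickness × cos δ = 145 × cos 20.49° = 135.83 ft.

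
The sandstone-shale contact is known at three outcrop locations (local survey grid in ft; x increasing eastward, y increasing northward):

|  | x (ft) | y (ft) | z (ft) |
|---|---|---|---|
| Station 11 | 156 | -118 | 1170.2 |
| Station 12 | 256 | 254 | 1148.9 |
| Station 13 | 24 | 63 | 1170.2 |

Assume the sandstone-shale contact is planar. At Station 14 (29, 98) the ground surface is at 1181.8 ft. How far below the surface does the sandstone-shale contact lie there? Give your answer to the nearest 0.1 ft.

13.4 ft

Two edge vectors: Station 11→Station 12 = (100, 372, -21.3), Station 11→Station 13 = (-132, 181, 0).
Normal n = (Station 11→Station 12) × (Station 11→Station 13) = (3855.3, 2811.6, 67204).
So ∂z/∂x = −n_x/n_z = −0.05737 and ∂z/∂y = −n_y/n_z = −0.04184.
Intercept c from Station 11: 1170.2 + 8.95 − 4.94 = 1174.21.
At (29, 98): z_contact = −1.66 − 4.10 + 1174.21 = 1168.45 ft.
Depth below ground = 1181.8 − 1168.45 = 13.4 ft.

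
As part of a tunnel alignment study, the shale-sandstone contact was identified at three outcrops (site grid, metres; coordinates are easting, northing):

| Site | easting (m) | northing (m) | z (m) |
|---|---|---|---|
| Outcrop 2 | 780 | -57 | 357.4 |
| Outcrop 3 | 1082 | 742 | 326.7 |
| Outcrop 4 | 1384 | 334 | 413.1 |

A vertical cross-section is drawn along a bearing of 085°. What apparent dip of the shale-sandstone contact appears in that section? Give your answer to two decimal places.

8.31°

Two edge vectors: Outcrop 2→Outcrop 3 = (302, 799, -30.7), Outcrop 2→Outcrop 4 = (604, 391, 55.7).
Normal n = (Outcrop 2→Outcrop 3) × (Outcrop 2→Outcrop 4) = (56508, -35364.2, -364514).
So ∂z/∂easting = −n_x/n_z = 0.15502 and ∂z/∂northing = −n_y/n_z = −0.09702.
Unit vector along 085° is (sin 85°, cos 85°) = (0.9962, 0.0872).
Slope in that direction = a·(0.9962) + b·(0.0872) = 0.14598.
Apparent dip = arctan|0.14598| = 8.31° (true dip is 10.4°, so apparent ≤ true as expected).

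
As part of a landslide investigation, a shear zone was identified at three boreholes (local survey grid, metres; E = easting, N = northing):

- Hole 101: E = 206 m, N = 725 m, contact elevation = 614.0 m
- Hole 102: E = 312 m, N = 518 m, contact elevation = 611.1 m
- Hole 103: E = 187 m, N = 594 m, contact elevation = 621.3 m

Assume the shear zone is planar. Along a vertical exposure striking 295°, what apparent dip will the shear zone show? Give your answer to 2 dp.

4.52°

Two edge vectors: Hole 101→Hole 102 = (106, -207, -2.9), Hole 101→Hole 103 = (-19, -131, 7.3).
Normal n = (Hole 101→Hole 102) × (Hole 101→Hole 103) = (-1891, -718.7, -17819).
So ∂z/∂E = −n_x/n_z = −0.10612 and ∂z/∂N = −n_y/n_z = −0.04033.
Unit vector along 295° is (sin 295°, cos 295°) = (-0.9063, 0.4226).
Slope in that direction = a·(-0.9063) + b·(0.4226) = 0.07913.
Apparent dip = arctan|0.07913| = 4.52° (true dip is 6.5°, so apparent ≤ true as expected).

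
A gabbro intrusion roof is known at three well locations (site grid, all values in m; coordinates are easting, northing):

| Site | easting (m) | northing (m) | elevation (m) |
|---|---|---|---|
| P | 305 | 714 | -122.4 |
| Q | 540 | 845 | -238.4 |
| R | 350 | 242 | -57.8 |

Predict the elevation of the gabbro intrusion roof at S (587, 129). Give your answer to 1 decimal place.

-132.0 m

Two edge vectors: P→Q = (235, 131, -116), P→R = (45, -472, 64.6).
Normal n = (P→Q) × (P→R) = (-46289.4, -20401, -116815).
So ∂z/∂easting = −n_x/n_z = −0.39626 and ∂z/∂northing = −n_y/n_z = −0.17464.
Intercept c from P: -122.4 + 120.86 + 124.70 = 123.16.
At (587, 129): z = −232.6 − 22.5 + 123.16 = -132.0 m.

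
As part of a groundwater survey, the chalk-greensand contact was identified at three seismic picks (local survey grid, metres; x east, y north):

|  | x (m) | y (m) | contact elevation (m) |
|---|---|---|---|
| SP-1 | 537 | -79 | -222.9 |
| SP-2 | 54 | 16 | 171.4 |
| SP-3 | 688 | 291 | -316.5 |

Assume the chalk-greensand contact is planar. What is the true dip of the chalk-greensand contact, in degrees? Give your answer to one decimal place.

Two edge vectors: SP-1→SP-2 = (-483, 95, 394.3), SP-1→SP-3 = (151, 370, -93.6).
Normal n = (SP-1→SP-2) × (SP-1→SP-3) = (-154783, 14330.5, -193055).
So ∂z/∂x = −n_x/n_z = −0.80176 and ∂z/∂y = −n_y/n_z = 0.07423.
Gradient magnitude |∇z| = √(a² + b²) = √(0.64281 + 0.00551) = 0.80518.
True dip = arctan(0.80518) = 38.8°, dipping toward E (azimuth ≈ 095°).

38.8°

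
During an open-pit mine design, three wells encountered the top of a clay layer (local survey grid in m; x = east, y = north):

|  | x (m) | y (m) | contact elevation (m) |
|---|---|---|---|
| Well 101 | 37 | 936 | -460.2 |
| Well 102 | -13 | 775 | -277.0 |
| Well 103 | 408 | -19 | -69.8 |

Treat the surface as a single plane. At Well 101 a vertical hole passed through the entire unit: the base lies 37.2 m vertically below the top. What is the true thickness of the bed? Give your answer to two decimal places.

22.43 m

Two edge vectors: Well 101→Well 102 = (-50, -161, 183.2), Well 101→Well 103 = (371, -955, 390.4).
Normal n = (Well 101→Well 102) × (Well 101→Well 103) = (112101.6, 87487.2, 107481).
So ∂z/∂x = −n_x/n_z = −1.04299 and ∂z/∂y = −n_y/n_z = −0.81398.
|∇z| = √(a²+b²) = 1.32302, so dip δ = arctan(1.32302) = 52.92°.
True thickness = vertical thickness × cos δ = 37.2 × cos 52.92° = 22.43 m.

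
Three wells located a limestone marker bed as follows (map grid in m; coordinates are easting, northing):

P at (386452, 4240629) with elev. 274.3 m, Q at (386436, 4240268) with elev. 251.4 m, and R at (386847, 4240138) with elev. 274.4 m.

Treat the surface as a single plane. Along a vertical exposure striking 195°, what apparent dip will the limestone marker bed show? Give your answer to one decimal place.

4.4°

Let the plane be z = a·easting + b·northing + c.
Q−P: −16a − 361b = −22.9;  R−P: 395a − 491b = 0.1.
Solving gives a = 0.07497, b = 0.06011.
Unit vector along 195° is (sin 195°, cos 195°) = (-0.2588, -0.9659).
Slope in that direction = a·(-0.2588) + b·(-0.9659) = −0.07747.
Apparent dip = arctan|0.07747| = 4.4° (true dip is 5.5°, so apparent ≤ true as expected).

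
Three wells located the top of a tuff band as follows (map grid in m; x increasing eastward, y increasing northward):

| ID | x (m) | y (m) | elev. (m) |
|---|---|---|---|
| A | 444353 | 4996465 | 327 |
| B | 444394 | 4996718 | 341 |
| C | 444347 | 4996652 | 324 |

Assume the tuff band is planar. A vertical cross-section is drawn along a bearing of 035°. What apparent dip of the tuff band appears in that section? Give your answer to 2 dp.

11.72°

Two edge vectors: A→B = (41, 253, 14), A→C = (-6, 187, -3).
Normal n = (A→B) × (A→C) = (-3377, 39, 9185).
So ∂z/∂x = −n_x/n_z = 0.36766 and ∂z/∂y = −n_y/n_z = −0.00425.
Unit vector along 035° is (sin 35°, cos 35°) = (0.5736, 0.8192).
Slope in that direction = a·(0.5736) + b·(0.8192) = 0.20741.
Apparent dip = arctan|0.20741| = 11.72° (true dip is 20.2°, so apparent ≤ true as expected).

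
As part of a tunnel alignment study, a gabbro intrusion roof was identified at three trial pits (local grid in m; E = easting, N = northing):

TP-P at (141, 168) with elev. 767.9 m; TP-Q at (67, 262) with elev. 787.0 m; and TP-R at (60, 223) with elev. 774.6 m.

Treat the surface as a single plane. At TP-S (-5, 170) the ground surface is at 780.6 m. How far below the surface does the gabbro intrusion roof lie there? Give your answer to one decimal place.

29.4 m

Two edge vectors: TP-P→TP-Q = (-74, 94, 19.1), TP-P→TP-R = (-81, 55, 6.7).
Normal n = (TP-P→TP-Q) × (TP-P→TP-R) = (-420.7, -1051.3, 3544).
So ∂z/∂E = −n_x/n_z = 0.11871 and ∂z/∂N = −n_y/n_z = 0.29664.
Intercept c from TP-P: 767.9 − 16.74 − 49.84 = 701.33.
At (-5, 170): z_contact = −0.59 + 50.43 + 701.33 = 751.16 m.
Depth below ground = 780.6 − 751.16 = 29.4 m.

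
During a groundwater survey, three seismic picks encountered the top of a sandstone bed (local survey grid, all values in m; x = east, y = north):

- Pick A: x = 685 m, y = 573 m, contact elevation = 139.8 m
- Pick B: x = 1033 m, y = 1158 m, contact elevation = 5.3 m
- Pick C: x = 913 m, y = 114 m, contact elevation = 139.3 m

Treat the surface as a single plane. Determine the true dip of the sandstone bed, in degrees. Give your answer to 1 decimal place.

Let the plane be z = a·x + b·y + c.
Pick B−Pick A: 348a + 585b = −134.5;  Pick C−Pick A: 228a − 459b = −0.5.
Solving gives a = −0.21162, b = −0.10403.
Gradient magnitude |∇z| = √(a² + b²) = √(0.04478 + 0.01082) = 0.23581.
True dip = arctan(0.23581) = 13.3°, dipping toward ENE (azimuth ≈ 064°).

13.3°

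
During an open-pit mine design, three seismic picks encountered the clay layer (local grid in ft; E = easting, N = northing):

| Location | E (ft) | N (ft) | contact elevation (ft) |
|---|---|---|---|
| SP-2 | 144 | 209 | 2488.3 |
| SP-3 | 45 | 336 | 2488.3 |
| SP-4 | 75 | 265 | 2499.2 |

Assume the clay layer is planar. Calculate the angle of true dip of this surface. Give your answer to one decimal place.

Let the plane be z = a·E + b·N + c.
SP-3−SP-2: −99a + 127b = 0;  SP-4−SP-2: −69a + 56b = 10.9.
Solving gives a = −0.43004, b = −0.33523.
Gradient magnitude |∇z| = √(a² + b²) = √(0.18493 + 0.11238) = 0.54526.
True dip = arctan(0.54526) = 28.6°, dipping toward NE (azimuth ≈ 052°).

28.6°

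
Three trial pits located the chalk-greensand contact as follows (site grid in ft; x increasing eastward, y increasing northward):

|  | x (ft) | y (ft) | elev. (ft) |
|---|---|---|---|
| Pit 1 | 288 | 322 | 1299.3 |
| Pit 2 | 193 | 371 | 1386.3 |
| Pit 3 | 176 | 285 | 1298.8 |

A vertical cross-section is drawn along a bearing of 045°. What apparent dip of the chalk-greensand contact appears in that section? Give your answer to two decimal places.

27.39°

Let the plane be z = a·x + b·y + c.
Pit 2−Pit 1: −95a + 49b = 87;  Pit 3−Pit 1: −112a − 37b = −0.5.
Solving gives a = −0.35483, b = 1.08758.
Unit vector along 045° is (sin 45°, cos 45°) = (0.7071, 0.7071).
Slope in that direction = a·(0.7071) + b·(0.7071) = 0.51814.
Apparent dip = arctan|0.51814| = 27.39° (true dip is 48.8°, so apparent ≤ true as expected).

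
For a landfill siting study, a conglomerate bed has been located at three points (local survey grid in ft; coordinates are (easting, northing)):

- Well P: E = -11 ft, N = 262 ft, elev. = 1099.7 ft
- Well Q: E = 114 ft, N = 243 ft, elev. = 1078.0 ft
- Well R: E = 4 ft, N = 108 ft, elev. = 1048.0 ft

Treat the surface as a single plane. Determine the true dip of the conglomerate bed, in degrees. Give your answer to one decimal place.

19.1°

Let the plane be z = a·E + b·N + c.
Well Q−Well P: 125a − 19b = −21.7;  Well R−Well P: 15a − 154b = −51.7.
Solving gives a = −0.12441, b = 0.32360.
Gradient magnitude |∇z| = √(a² + b²) = √(0.01548 + 0.10471) = 0.34669.
True dip = arctan(0.34669) = 19.1°, dipping toward SSE (azimuth ≈ 159°).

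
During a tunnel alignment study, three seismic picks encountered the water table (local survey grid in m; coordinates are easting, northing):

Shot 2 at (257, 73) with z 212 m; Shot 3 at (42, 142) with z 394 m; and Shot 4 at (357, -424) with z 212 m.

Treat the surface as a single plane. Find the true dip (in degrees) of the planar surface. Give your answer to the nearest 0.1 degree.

42.7°

Let the plane be z = a·easting + b·northing + c.
Shot 3−Shot 2: −215a + 69b = 182;  Shot 4−Shot 2: 100a − 497b = 0.
Solving gives a = −0.90495, b = −0.18208.
Gradient magnitude |∇z| = √(a² + b²) = √(0.81893 + 0.03315) = 0.92308.
True dip = arctan(0.92308) = 42.7°, dipping toward ENE (azimuth ≈ 079°).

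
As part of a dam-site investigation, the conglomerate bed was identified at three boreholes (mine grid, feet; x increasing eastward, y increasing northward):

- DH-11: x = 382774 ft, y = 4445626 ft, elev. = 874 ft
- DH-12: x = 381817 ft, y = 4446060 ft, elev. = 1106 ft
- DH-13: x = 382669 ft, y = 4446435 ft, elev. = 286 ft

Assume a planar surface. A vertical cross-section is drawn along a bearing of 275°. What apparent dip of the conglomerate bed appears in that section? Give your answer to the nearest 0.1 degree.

Let the plane be z = a·x + b·y + c.
DH-12−DH-11: −957a + 434b = 232;  DH-13−DH-11: −105a + 809b = −588.
Solving gives a = −0.60781, b = −0.80571.
Unit vector along 275° is (sin 275°, cos 275°) = (-0.9962, 0.0872).
Slope in that direction = a·(-0.9962) + b·(0.0872) = 0.53528.
Apparent dip = arctan|0.53528| = 28.2° (true dip is 45.3°, so apparent ≤ true as expected).

28.2°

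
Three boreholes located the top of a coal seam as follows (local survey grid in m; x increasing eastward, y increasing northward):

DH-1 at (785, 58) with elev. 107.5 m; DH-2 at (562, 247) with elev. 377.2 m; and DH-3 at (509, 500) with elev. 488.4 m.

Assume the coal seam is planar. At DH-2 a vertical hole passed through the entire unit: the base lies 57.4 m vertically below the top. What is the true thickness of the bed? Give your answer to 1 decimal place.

39.7 m

Let the plane be z = a·x + b·y + c.
DH-2−DH-1: −223a + 189b = 269.7;  DH-3−DH-1: −276a + 442b = 380.9.
Solving gives a = −1.01757, b = 0.22636.
|∇z| = √(a²+b²) = 1.04244, so dip δ = arctan(1.04244) = 46.19°.
True thickness = vertical thickness × cos δ = 57.4 × cos 46.19° = 39.7 m.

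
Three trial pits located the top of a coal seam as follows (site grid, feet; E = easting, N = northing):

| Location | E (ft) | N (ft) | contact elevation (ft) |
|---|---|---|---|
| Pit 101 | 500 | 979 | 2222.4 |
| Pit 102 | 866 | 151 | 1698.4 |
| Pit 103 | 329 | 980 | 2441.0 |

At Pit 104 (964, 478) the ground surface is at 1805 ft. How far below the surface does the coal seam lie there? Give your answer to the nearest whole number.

210 ft

Two edge vectors: Pit 101→Pit 102 = (366, -828, -524), Pit 101→Pit 103 = (-171, 1, 218.6).
Normal n = (Pit 101→Pit 102) × (Pit 101→Pit 103) = (-180476.8, 9596.4, -141222).
So ∂z/∂E = −n_x/n_z = −1.27797 and ∂z/∂N = −n_y/n_z = 0.06795.
Intercept c from Pit 101: 2222.4 + 638.98 − 66.53 = 2794.86.
At (964, 478): z_contact = −1232.0 + 32.5 + 2794.86 = 1595.4 ft.
Depth below ground = 1805 − 1595.4 = 210 ft.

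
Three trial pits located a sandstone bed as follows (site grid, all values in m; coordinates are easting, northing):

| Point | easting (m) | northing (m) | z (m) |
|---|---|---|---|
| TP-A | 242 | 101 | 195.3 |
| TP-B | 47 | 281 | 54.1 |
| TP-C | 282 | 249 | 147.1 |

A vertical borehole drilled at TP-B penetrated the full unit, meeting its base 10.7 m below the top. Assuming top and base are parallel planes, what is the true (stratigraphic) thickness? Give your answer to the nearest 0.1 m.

9.4 m

Two edge vectors: TP-A→TP-B = (-195, 180, -141.2), TP-A→TP-C = (40, 148, -48.2).
Normal n = (TP-A→TP-B) × (TP-A→TP-C) = (12221.6, -15047, -36060).
So ∂z/∂easting = −n_x/n_z = 0.33892 and ∂z/∂northing = −n_y/n_z = −0.41728.
|∇z| = √(a²+b²) = 0.53758, so dip δ = arctan(0.53758) = 28.26°.
True thickness = vertical thickness × cos δ = 10.7 × cos 28.26° = 9.4 m.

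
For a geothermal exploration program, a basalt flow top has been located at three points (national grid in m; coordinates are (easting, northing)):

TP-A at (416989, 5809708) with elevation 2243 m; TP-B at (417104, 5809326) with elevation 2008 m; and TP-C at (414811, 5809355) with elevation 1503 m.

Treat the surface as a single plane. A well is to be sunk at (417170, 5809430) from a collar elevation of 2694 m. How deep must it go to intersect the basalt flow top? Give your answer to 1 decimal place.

Two edge vectors: TP-A→TP-B = (115, -382, -235), TP-A→TP-C = (-2178, -353, -740).
Normal n = (TP-A→TP-B) × (TP-A→TP-C) = (199725, 596930, -872591).
So ∂z/∂E = −n_x/n_z = 0.228887302 and ∂z/∂N = −n_y/n_z = 0.684089109.
Intercept c from TP-A: 2243 − 95443.49 − 3974357.97 = −4067558.46.
At (417170, 5809430): z_contact = 95484.92 + 3974167.79 − 4067558.46 = 2094.25 m.
Depth below ground = 2694 − 2094.25 = 599.7 m.

599.7 m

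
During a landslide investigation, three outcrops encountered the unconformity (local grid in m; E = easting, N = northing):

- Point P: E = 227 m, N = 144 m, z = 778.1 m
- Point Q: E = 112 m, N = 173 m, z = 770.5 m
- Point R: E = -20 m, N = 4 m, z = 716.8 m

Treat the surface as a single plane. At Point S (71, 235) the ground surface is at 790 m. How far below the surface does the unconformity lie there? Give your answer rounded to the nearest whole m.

Let the plane be z = a·E + b·N + c.
Point Q−Point P: −115a + 29b = −7.6;  Point R−Point P: −247a − 140b = −61.3.
Solving gives a = 0.12216, b = 0.22234.
Then c = 778.1 − a·227 − b·144 = 718.35.
At (71, 235): z_contact = 8.7 + 52.2 + 718.35 = 779.3 m.
Depth below ground = 790 − 779.3 = 11 m.

11 m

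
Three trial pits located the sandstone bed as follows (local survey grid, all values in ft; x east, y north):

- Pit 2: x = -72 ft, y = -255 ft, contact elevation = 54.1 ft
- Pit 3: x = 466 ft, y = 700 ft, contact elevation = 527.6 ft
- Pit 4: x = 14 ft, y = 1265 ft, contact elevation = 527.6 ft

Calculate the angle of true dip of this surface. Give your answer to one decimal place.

Let the plane be z = a·x + b·y + c.
Pit 3−Pit 2: 538a + 955b = 473.5;  Pit 4−Pit 2: 86a + 1520b = 473.5.
Solving gives a = 0.36367, b = 0.29094.
Gradient magnitude |∇z| = √(a² + b²) = √(0.13226 + 0.08464) = 0.46573.
True dip = arctan(0.46573) = 25.0°, dipping toward SW (azimuth ≈ 231°).

25.0°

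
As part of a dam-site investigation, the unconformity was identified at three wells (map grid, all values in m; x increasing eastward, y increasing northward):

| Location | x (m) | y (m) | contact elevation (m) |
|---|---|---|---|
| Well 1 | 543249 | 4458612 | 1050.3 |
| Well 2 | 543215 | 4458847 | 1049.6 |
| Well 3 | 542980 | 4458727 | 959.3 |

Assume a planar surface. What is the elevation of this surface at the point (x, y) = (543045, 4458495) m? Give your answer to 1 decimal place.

971.3 m

Two edge vectors: Well 1→Well 2 = (-34, 235, -0.7), Well 1→Well 3 = (-269, 115, -91).
Normal n = (Well 1→Well 2) × (Well 1→Well 3) = (-21304.5, -2905.7, 59305).
So ∂z/∂x = −n_x/n_z = 0.359236152 and ∂z/∂y = −n_y/n_z = 0.048995869.
Intercept c from Well 1: 1050.3 − 195154.68 − 218453.57 = −412557.95.
At (543045, 4458495): z = 195081.4 + 218447.8 − 412557.95 = 971.3 m.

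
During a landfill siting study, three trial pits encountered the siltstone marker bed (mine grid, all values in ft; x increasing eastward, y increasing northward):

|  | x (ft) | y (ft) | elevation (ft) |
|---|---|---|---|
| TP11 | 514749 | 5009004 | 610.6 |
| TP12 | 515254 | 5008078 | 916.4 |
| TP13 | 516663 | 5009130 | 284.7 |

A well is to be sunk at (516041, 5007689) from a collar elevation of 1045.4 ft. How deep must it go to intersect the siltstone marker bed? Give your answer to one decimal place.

Let the plane be z = a·x + b·y + c.
TP12−TP11: 505a − 926b = 305.8;  TP13−TP11: 1914a + 126b = −325.9.
Solving gives a = −0.143384238, b = −0.408433089.
Then c = 610.6 − a·514749 − b·5009004 = 2120260.47.
At (516041, 5007689): z_contact = −73992.15 − 2045305.88 + 2120260.47 = 962.44 ft.
Depth below ground = 1045.4 − 962.44 = 83.0 ft.

83.0 ft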